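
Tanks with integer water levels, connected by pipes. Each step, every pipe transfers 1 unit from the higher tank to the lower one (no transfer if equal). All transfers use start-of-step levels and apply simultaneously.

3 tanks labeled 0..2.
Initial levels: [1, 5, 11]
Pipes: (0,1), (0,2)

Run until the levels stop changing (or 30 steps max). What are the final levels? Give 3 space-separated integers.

Answer: 5 6 6

Derivation:
Step 1: flows [1->0,2->0] -> levels [3 4 10]
Step 2: flows [1->0,2->0] -> levels [5 3 9]
Step 3: flows [0->1,2->0] -> levels [5 4 8]
Step 4: flows [0->1,2->0] -> levels [5 5 7]
Step 5: flows [0=1,2->0] -> levels [6 5 6]
Step 6: flows [0->1,0=2] -> levels [5 6 6]
Step 7: flows [1->0,2->0] -> levels [7 5 5]
Step 8: flows [0->1,0->2] -> levels [5 6 6]
  -> period-2 cycle: step 8 state = step 6 state; never stabilizes
  -> state at step 30: (30-6) mod 2 = 0, same as step 6 -> [5 6 6]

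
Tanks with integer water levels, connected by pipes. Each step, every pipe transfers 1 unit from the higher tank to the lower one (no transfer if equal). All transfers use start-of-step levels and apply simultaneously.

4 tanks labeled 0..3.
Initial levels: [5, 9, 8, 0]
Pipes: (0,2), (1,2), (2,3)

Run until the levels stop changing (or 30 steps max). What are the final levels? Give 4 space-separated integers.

Step 1: flows [2->0,1->2,2->3] -> levels [6 8 7 1]
Step 2: flows [2->0,1->2,2->3] -> levels [7 7 6 2]
Step 3: flows [0->2,1->2,2->3] -> levels [6 6 7 3]
Step 4: flows [2->0,2->1,2->3] -> levels [7 7 4 4]
Step 5: flows [0->2,1->2,2=3] -> levels [6 6 6 4]
Step 6: flows [0=2,1=2,2->3] -> levels [6 6 5 5]
Step 7: flows [0->2,1->2,2=3] -> levels [5 5 7 5]
Step 8: flows [2->0,2->1,2->3] -> levels [6 6 4 6]
Step 9: flows [0->2,1->2,3->2] -> levels [5 5 7 5]
  -> period-2 cycle: step 9 state = step 7 state; never stabilizes
  -> state at step 30: (30-7) mod 2 = 1, same as step 8 -> [6 6 4 6]

Answer: 6 6 4 6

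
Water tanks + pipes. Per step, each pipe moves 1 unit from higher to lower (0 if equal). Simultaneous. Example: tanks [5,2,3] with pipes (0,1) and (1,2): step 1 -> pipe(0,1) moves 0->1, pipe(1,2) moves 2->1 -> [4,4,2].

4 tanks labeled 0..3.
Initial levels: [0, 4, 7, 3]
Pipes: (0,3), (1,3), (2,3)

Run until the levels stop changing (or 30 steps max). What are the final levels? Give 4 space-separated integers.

Step 1: flows [3->0,1->3,2->3] -> levels [1 3 6 4]
Step 2: flows [3->0,3->1,2->3] -> levels [2 4 5 3]
Step 3: flows [3->0,1->3,2->3] -> levels [3 3 4 4]
Step 4: flows [3->0,3->1,2=3] -> levels [4 4 4 2]
Step 5: flows [0->3,1->3,2->3] -> levels [3 3 3 5]
Step 6: flows [3->0,3->1,3->2] -> levels [4 4 4 2]
  -> period-2 cycle: step 6 state = step 4 state; never stabilizes
  -> state at step 30: (30-4) mod 2 = 0, same as step 4 -> [4 4 4 2]

Answer: 4 4 4 2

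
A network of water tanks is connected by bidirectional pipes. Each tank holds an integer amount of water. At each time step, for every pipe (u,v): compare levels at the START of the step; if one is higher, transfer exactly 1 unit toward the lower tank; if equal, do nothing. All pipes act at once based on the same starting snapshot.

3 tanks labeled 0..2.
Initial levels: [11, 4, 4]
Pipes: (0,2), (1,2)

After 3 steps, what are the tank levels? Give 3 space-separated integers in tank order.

Answer: 8 5 6

Derivation:
Step 1: flows [0->2,1=2] -> levels [10 4 5]
Step 2: flows [0->2,2->1] -> levels [9 5 5]
Step 3: flows [0->2,1=2] -> levels [8 5 6]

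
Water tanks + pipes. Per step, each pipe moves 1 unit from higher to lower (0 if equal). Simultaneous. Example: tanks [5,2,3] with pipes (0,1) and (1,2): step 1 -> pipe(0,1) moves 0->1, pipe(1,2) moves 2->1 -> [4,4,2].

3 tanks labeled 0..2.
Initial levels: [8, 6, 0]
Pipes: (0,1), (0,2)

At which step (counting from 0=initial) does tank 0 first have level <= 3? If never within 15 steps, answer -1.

Answer: -1

Derivation:
Step 1: flows [0->1,0->2] -> levels [6 7 1]
Step 2: flows [1->0,0->2] -> levels [6 6 2]
Step 3: flows [0=1,0->2] -> levels [5 6 3]
Step 4: flows [1->0,0->2] -> levels [5 5 4]
Step 5: flows [0=1,0->2] -> levels [4 5 5]
Step 6: flows [1->0,2->0] -> levels [6 4 4]
Step 7: flows [0->1,0->2] -> levels [4 5 5]
  -> period-2 cycle (repeats step 5); tank 0 never drops to <=3
Tank 0 never reaches <=3 within 15 steps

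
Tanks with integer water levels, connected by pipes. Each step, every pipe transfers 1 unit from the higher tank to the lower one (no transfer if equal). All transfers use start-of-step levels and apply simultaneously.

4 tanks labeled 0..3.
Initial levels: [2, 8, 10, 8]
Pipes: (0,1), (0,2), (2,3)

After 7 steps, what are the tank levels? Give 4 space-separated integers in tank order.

Step 1: flows [1->0,2->0,2->3] -> levels [4 7 8 9]
Step 2: flows [1->0,2->0,3->2] -> levels [6 6 8 8]
Step 3: flows [0=1,2->0,2=3] -> levels [7 6 7 8]
Step 4: flows [0->1,0=2,3->2] -> levels [6 7 8 7]
Step 5: flows [1->0,2->0,2->3] -> levels [8 6 6 8]
Step 6: flows [0->1,0->2,3->2] -> levels [6 7 8 7]
  -> period-2 cycle: step 6 state = step 4 state
  -> state at step 7: (7-4) mod 2 = 1, same as step 5 -> [8 6 6 8]

Answer: 8 6 6 8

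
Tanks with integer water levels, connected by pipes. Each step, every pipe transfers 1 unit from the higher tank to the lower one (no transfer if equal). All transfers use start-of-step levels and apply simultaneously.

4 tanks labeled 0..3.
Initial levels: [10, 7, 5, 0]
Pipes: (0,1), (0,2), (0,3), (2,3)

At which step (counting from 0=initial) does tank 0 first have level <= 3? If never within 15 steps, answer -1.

Answer: -1

Derivation:
Step 1: flows [0->1,0->2,0->3,2->3] -> levels [7 8 5 2]
Step 2: flows [1->0,0->2,0->3,2->3] -> levels [6 7 5 4]
Step 3: flows [1->0,0->2,0->3,2->3] -> levels [5 6 5 6]
Step 4: flows [1->0,0=2,3->0,3->2] -> levels [7 5 6 4]
Step 5: flows [0->1,0->2,0->3,2->3] -> levels [4 6 6 6]
Step 6: flows [1->0,2->0,3->0,2=3] -> levels [7 5 5 5]
Step 7: flows [0->1,0->2,0->3,2=3] -> levels [4 6 6 6]
  -> period-2 cycle (repeats step 5); tank 0 never drops to <=3
Tank 0 never reaches <=3 within 15 steps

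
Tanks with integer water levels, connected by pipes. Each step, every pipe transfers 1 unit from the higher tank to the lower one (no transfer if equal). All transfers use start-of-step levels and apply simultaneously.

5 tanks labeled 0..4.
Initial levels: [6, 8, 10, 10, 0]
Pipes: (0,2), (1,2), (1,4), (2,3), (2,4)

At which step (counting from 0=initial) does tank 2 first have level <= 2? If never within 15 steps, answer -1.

Step 1: flows [2->0,2->1,1->4,2=3,2->4] -> levels [7 8 7 10 2]
Step 2: flows [0=2,1->2,1->4,3->2,2->4] -> levels [7 6 8 9 4]
Step 3: flows [2->0,2->1,1->4,3->2,2->4] -> levels [8 6 6 8 6]
Step 4: flows [0->2,1=2,1=4,3->2,2=4] -> levels [7 6 8 7 6]
Step 5: flows [2->0,2->1,1=4,2->3,2->4] -> levels [8 7 4 8 7]
Step 6: flows [0->2,1->2,1=4,3->2,4->2] -> levels [7 6 8 7 6]
  -> period-2 cycle (repeats step 4); tank 2 never drops to <=2
Tank 2 never reaches <=2 within 15 steps

Answer: -1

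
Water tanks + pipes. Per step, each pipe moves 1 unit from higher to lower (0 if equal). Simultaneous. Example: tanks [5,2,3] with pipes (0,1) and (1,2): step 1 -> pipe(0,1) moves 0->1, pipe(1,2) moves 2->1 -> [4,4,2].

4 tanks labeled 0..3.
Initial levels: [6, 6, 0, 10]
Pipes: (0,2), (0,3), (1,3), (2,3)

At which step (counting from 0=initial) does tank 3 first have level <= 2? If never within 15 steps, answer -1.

Step 1: flows [0->2,3->0,3->1,3->2] -> levels [6 7 2 7]
Step 2: flows [0->2,3->0,1=3,3->2] -> levels [6 7 4 5]
Step 3: flows [0->2,0->3,1->3,3->2] -> levels [4 6 6 6]
Step 4: flows [2->0,3->0,1=3,2=3] -> levels [6 6 5 5]
Step 5: flows [0->2,0->3,1->3,2=3] -> levels [4 5 6 7]
Step 6: flows [2->0,3->0,3->1,3->2] -> levels [6 6 6 4]
Step 7: flows [0=2,0->3,1->3,2->3] -> levels [5 5 5 7]
Step 8: flows [0=2,3->0,3->1,3->2] -> levels [6 6 6 4]
  -> period-2 cycle (repeats step 6); tank 3 never drops to <=2
Tank 3 never reaches <=2 within 15 steps

Answer: -1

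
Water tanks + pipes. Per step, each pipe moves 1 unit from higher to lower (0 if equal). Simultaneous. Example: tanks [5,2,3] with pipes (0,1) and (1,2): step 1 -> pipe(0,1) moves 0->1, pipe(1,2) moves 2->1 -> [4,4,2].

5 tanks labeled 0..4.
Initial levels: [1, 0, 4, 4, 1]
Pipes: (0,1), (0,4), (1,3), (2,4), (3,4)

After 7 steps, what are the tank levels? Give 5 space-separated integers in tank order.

Answer: 0 3 2 1 4

Derivation:
Step 1: flows [0->1,0=4,3->1,2->4,3->4] -> levels [0 2 3 2 3]
Step 2: flows [1->0,4->0,1=3,2=4,4->3] -> levels [2 1 3 3 1]
Step 3: flows [0->1,0->4,3->1,2->4,3->4] -> levels [0 3 2 1 4]
Step 4: flows [1->0,4->0,1->3,4->2,4->3] -> levels [2 1 3 3 1]
  -> period-2 cycle: step 4 state = step 2 state
  -> state at step 7: (7-2) mod 2 = 1, same as step 3 -> [0 3 2 1 4]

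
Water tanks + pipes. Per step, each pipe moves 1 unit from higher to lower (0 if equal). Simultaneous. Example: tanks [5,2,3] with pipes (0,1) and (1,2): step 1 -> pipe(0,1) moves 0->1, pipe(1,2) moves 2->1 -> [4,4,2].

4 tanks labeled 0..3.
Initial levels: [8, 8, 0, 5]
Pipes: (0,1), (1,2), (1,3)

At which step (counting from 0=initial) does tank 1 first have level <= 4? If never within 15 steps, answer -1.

Step 1: flows [0=1,1->2,1->3] -> levels [8 6 1 6]
Step 2: flows [0->1,1->2,1=3] -> levels [7 6 2 6]
Step 3: flows [0->1,1->2,1=3] -> levels [6 6 3 6]
Step 4: flows [0=1,1->2,1=3] -> levels [6 5 4 6]
Step 5: flows [0->1,1->2,3->1] -> levels [5 6 5 5]
Step 6: flows [1->0,1->2,1->3] -> levels [6 3 6 6]
Tank 1 first reaches <=4 at step 6

Answer: 6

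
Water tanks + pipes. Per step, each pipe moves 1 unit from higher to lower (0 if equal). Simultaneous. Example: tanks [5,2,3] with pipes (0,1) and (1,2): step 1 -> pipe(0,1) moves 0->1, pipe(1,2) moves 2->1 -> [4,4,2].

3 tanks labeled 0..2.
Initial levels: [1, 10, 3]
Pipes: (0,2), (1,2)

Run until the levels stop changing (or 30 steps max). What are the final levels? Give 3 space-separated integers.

Step 1: flows [2->0,1->2] -> levels [2 9 3]
Step 2: flows [2->0,1->2] -> levels [3 8 3]
Step 3: flows [0=2,1->2] -> levels [3 7 4]
Step 4: flows [2->0,1->2] -> levels [4 6 4]
Step 5: flows [0=2,1->2] -> levels [4 5 5]
Step 6: flows [2->0,1=2] -> levels [5 5 4]
Step 7: flows [0->2,1->2] -> levels [4 4 6]
Step 8: flows [2->0,2->1] -> levels [5 5 4]
  -> period-2 cycle: step 8 state = step 6 state; never stabilizes
  -> state at step 30: (30-6) mod 2 = 0, same as step 6 -> [5 5 4]

Answer: 5 5 4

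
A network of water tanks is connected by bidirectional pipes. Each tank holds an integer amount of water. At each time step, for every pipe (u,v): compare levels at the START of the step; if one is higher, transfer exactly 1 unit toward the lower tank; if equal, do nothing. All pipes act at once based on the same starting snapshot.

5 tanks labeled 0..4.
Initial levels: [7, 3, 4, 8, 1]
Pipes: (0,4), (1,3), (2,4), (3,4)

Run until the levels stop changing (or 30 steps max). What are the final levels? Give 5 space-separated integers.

Answer: 4 5 4 4 6

Derivation:
Step 1: flows [0->4,3->1,2->4,3->4] -> levels [6 4 3 6 4]
Step 2: flows [0->4,3->1,4->2,3->4] -> levels [5 5 4 4 5]
Step 3: flows [0=4,1->3,4->2,4->3] -> levels [5 4 5 6 3]
Step 4: flows [0->4,3->1,2->4,3->4] -> levels [4 5 4 4 6]
Step 5: flows [4->0,1->3,4->2,4->3] -> levels [5 4 5 6 3]
  -> period-2 cycle: step 5 state = step 3 state; never stabilizes
  -> state at step 30: (30-3) mod 2 = 1, same as step 4 -> [4 5 4 4 6]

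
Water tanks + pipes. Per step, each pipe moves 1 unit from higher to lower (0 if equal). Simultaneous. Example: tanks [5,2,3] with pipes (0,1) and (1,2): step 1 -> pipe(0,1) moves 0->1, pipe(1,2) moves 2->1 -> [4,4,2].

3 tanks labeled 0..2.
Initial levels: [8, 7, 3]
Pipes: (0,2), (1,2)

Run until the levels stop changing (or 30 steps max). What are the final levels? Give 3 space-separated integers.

Answer: 6 5 7

Derivation:
Step 1: flows [0->2,1->2] -> levels [7 6 5]
Step 2: flows [0->2,1->2] -> levels [6 5 7]
Step 3: flows [2->0,2->1] -> levels [7 6 5]
  -> period-2 cycle: step 3 state = step 1 state; never stabilizes
  -> state at step 30: (30-1) mod 2 = 1, same as step 2 -> [6 5 7]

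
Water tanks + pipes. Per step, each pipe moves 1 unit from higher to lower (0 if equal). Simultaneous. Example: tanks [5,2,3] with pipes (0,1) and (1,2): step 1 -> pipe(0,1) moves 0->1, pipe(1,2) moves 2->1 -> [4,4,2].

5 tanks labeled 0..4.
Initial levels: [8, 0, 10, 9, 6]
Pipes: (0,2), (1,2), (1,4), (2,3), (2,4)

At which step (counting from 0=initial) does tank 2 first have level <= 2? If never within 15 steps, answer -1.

Step 1: flows [2->0,2->1,4->1,2->3,2->4] -> levels [9 2 6 10 6]
Step 2: flows [0->2,2->1,4->1,3->2,2=4] -> levels [8 4 7 9 5]
Step 3: flows [0->2,2->1,4->1,3->2,2->4] -> levels [7 6 7 8 5]
Step 4: flows [0=2,2->1,1->4,3->2,2->4] -> levels [7 6 6 7 7]
Step 5: flows [0->2,1=2,4->1,3->2,4->2] -> levels [6 7 9 6 5]
Step 6: flows [2->0,2->1,1->4,2->3,2->4] -> levels [7 7 5 7 7]
Step 7: flows [0->2,1->2,1=4,3->2,4->2] -> levels [6 6 9 6 6]
Step 8: flows [2->0,2->1,1=4,2->3,2->4] -> levels [7 7 5 7 7]
  -> period-2 cycle (repeats step 6); tank 2 never drops to <=2
Tank 2 never reaches <=2 within 15 steps

Answer: -1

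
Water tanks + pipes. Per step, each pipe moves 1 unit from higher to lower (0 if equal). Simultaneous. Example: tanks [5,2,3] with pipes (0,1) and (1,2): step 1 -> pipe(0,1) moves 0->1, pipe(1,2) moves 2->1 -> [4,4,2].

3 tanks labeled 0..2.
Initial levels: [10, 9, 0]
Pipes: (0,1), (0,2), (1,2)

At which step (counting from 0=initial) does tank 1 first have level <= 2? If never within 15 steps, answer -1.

Step 1: flows [0->1,0->2,1->2] -> levels [8 9 2]
Step 2: flows [1->0,0->2,1->2] -> levels [8 7 4]
Step 3: flows [0->1,0->2,1->2] -> levels [6 7 6]
Step 4: flows [1->0,0=2,1->2] -> levels [7 5 7]
Step 5: flows [0->1,0=2,2->1] -> levels [6 7 6]
  -> period-2 cycle (repeats step 3); tank 1 never drops to <=2
Tank 1 never reaches <=2 within 15 steps

Answer: -1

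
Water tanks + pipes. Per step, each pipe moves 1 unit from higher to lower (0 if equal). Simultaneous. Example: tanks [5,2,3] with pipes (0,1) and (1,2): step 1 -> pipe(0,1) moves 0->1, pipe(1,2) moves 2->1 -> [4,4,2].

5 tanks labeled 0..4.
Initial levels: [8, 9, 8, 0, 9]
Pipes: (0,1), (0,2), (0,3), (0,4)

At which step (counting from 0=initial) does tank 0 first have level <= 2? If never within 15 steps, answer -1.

Step 1: flows [1->0,0=2,0->3,4->0] -> levels [9 8 8 1 8]
Step 2: flows [0->1,0->2,0->3,0->4] -> levels [5 9 9 2 9]
Step 3: flows [1->0,2->0,0->3,4->0] -> levels [7 8 8 3 8]
Step 4: flows [1->0,2->0,0->3,4->0] -> levels [9 7 7 4 7]
Step 5: flows [0->1,0->2,0->3,0->4] -> levels [5 8 8 5 8]
Step 6: flows [1->0,2->0,0=3,4->0] -> levels [8 7 7 5 7]
Step 7: flows [0->1,0->2,0->3,0->4] -> levels [4 8 8 6 8]
Step 8: flows [1->0,2->0,3->0,4->0] -> levels [8 7 7 5 7]
  -> period-2 cycle (repeats step 6); tank 0 never drops to <=2
Tank 0 never reaches <=2 within 15 steps

Answer: -1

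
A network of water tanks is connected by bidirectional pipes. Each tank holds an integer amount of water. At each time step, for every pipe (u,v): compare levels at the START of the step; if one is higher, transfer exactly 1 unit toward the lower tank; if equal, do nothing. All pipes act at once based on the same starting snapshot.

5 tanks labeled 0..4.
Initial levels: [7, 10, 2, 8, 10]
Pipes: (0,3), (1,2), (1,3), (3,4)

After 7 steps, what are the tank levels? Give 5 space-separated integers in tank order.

Answer: 7 7 7 9 7

Derivation:
Step 1: flows [3->0,1->2,1->3,4->3] -> levels [8 8 3 9 9]
Step 2: flows [3->0,1->2,3->1,3=4] -> levels [9 8 4 7 9]
Step 3: flows [0->3,1->2,1->3,4->3] -> levels [8 6 5 10 8]
Step 4: flows [3->0,1->2,3->1,3->4] -> levels [9 6 6 7 9]
Step 5: flows [0->3,1=2,3->1,4->3] -> levels [8 7 6 8 8]
Step 6: flows [0=3,1->2,3->1,3=4] -> levels [8 7 7 7 8]
Step 7: flows [0->3,1=2,1=3,4->3] -> levels [7 7 7 9 7]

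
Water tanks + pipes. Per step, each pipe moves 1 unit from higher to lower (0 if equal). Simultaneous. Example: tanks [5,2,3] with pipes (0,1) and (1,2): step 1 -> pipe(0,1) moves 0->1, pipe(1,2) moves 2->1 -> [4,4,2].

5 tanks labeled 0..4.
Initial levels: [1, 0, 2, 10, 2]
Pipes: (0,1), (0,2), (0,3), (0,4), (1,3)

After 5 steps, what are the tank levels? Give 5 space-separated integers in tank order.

Answer: 5 4 1 4 1

Derivation:
Step 1: flows [0->1,2->0,3->0,4->0,3->1] -> levels [3 2 1 8 1]
Step 2: flows [0->1,0->2,3->0,0->4,3->1] -> levels [1 4 2 6 2]
Step 3: flows [1->0,2->0,3->0,4->0,3->1] -> levels [5 4 1 4 1]
Step 4: flows [0->1,0->2,0->3,0->4,1=3] -> levels [1 5 2 5 2]
Step 5: flows [1->0,2->0,3->0,4->0,1=3] -> levels [5 4 1 4 1]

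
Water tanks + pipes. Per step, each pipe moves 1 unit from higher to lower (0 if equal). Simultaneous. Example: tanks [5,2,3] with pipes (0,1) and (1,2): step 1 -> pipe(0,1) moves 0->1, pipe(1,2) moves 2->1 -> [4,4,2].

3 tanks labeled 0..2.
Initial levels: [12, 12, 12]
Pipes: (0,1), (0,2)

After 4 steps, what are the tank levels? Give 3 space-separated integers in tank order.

Answer: 12 12 12

Derivation:
Step 1: flows [0=1,0=2] -> levels [12 12 12]
  -> stable; steps 2..4 unchanged -> [12 12 12]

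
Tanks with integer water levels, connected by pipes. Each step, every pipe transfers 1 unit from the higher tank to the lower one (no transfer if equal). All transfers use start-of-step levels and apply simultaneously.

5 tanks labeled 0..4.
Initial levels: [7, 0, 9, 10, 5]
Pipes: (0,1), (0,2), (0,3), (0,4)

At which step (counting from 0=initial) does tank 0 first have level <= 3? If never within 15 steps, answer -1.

Answer: -1

Derivation:
Step 1: flows [0->1,2->0,3->0,0->4] -> levels [7 1 8 9 6]
Step 2: flows [0->1,2->0,3->0,0->4] -> levels [7 2 7 8 7]
Step 3: flows [0->1,0=2,3->0,0=4] -> levels [7 3 7 7 7]
Step 4: flows [0->1,0=2,0=3,0=4] -> levels [6 4 7 7 7]
Step 5: flows [0->1,2->0,3->0,4->0] -> levels [8 5 6 6 6]
Step 6: flows [0->1,0->2,0->3,0->4] -> levels [4 6 7 7 7]
Step 7: flows [1->0,2->0,3->0,4->0] -> levels [8 5 6 6 6]
  -> period-2 cycle (repeats step 5); tank 0 never drops to <=3
Tank 0 never reaches <=3 within 15 steps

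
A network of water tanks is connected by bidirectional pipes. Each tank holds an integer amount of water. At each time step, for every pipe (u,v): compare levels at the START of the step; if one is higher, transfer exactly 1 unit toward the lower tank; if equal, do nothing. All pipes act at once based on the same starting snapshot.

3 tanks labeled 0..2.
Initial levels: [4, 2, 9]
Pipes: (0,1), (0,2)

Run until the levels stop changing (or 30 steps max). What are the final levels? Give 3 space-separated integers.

Step 1: flows [0->1,2->0] -> levels [4 3 8]
Step 2: flows [0->1,2->0] -> levels [4 4 7]
Step 3: flows [0=1,2->0] -> levels [5 4 6]
Step 4: flows [0->1,2->0] -> levels [5 5 5]
Step 5: flows [0=1,0=2] -> levels [5 5 5]
  -> stable (no change)

Answer: 5 5 5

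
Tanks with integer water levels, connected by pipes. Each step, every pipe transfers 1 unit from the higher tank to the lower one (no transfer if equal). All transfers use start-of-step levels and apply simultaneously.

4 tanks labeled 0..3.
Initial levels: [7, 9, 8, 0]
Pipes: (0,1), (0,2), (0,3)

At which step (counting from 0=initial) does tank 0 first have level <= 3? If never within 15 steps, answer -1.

Step 1: flows [1->0,2->0,0->3] -> levels [8 8 7 1]
Step 2: flows [0=1,0->2,0->3] -> levels [6 8 8 2]
Step 3: flows [1->0,2->0,0->3] -> levels [7 7 7 3]
Step 4: flows [0=1,0=2,0->3] -> levels [6 7 7 4]
Step 5: flows [1->0,2->0,0->3] -> levels [7 6 6 5]
Step 6: flows [0->1,0->2,0->3] -> levels [4 7 7 6]
Step 7: flows [1->0,2->0,3->0] -> levels [7 6 6 5]
  -> period-2 cycle (repeats step 5); tank 0 never drops to <=3
Tank 0 never reaches <=3 within 15 steps

Answer: -1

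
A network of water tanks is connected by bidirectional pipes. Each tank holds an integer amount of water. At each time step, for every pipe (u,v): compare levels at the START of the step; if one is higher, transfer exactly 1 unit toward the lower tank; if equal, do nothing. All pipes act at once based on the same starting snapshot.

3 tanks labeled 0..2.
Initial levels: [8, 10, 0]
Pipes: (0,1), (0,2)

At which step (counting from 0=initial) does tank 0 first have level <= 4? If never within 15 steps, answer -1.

Answer: -1

Derivation:
Step 1: flows [1->0,0->2] -> levels [8 9 1]
Step 2: flows [1->0,0->2] -> levels [8 8 2]
Step 3: flows [0=1,0->2] -> levels [7 8 3]
Step 4: flows [1->0,0->2] -> levels [7 7 4]
Step 5: flows [0=1,0->2] -> levels [6 7 5]
Step 6: flows [1->0,0->2] -> levels [6 6 6]
Step 7: flows [0=1,0=2] -> levels [6 6 6]
  -> stable; tank 0 stays at 6 > 4
Tank 0 never reaches <=4 within 15 steps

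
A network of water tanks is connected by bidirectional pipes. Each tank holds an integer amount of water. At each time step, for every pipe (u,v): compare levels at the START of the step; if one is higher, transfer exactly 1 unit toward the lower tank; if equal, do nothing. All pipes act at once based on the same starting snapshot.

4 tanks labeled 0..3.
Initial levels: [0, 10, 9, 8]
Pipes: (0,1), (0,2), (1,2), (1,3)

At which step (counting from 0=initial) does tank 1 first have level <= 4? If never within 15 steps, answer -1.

Step 1: flows [1->0,2->0,1->2,1->3] -> levels [2 7 9 9]
Step 2: flows [1->0,2->0,2->1,3->1] -> levels [4 8 7 8]
Step 3: flows [1->0,2->0,1->2,1=3] -> levels [6 6 7 8]
Step 4: flows [0=1,2->0,2->1,3->1] -> levels [7 8 5 7]
Step 5: flows [1->0,0->2,1->2,1->3] -> levels [7 5 7 8]
Step 6: flows [0->1,0=2,2->1,3->1] -> levels [6 8 6 7]
Step 7: flows [1->0,0=2,1->2,1->3] -> levels [7 5 7 8]
  -> period-2 cycle (repeats step 5); tank 1 never drops to <=4
Tank 1 never reaches <=4 within 15 steps

Answer: -1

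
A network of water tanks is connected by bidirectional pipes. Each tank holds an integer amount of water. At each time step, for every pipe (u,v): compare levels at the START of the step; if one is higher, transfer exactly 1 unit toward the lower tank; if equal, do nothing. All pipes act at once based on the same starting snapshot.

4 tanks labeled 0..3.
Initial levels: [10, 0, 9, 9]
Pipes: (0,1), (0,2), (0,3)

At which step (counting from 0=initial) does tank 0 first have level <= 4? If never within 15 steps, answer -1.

Answer: -1

Derivation:
Step 1: flows [0->1,0->2,0->3] -> levels [7 1 10 10]
Step 2: flows [0->1,2->0,3->0] -> levels [8 2 9 9]
Step 3: flows [0->1,2->0,3->0] -> levels [9 3 8 8]
Step 4: flows [0->1,0->2,0->3] -> levels [6 4 9 9]
Step 5: flows [0->1,2->0,3->0] -> levels [7 5 8 8]
Step 6: flows [0->1,2->0,3->0] -> levels [8 6 7 7]
Step 7: flows [0->1,0->2,0->3] -> levels [5 7 8 8]
Step 8: flows [1->0,2->0,3->0] -> levels [8 6 7 7]
  -> period-2 cycle (repeats step 6); tank 0 never drops to <=4
Tank 0 never reaches <=4 within 15 steps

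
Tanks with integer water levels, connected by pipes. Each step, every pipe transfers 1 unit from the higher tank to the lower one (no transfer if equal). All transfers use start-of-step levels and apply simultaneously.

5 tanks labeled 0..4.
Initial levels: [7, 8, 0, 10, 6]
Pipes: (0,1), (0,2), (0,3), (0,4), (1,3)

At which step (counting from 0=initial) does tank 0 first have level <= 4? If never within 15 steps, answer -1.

Answer: 3

Derivation:
Step 1: flows [1->0,0->2,3->0,0->4,3->1] -> levels [7 8 1 8 7]
Step 2: flows [1->0,0->2,3->0,0=4,1=3] -> levels [8 7 2 7 7]
Step 3: flows [0->1,0->2,0->3,0->4,1=3] -> levels [4 8 3 8 8]
Tank 0 first reaches <=4 at step 3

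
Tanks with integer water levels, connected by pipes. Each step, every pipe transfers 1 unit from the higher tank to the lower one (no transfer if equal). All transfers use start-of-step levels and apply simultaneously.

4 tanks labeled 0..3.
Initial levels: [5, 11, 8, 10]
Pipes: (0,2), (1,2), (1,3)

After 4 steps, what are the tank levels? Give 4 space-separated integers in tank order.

Answer: 8 8 9 9

Derivation:
Step 1: flows [2->0,1->2,1->3] -> levels [6 9 8 11]
Step 2: flows [2->0,1->2,3->1] -> levels [7 9 8 10]
Step 3: flows [2->0,1->2,3->1] -> levels [8 9 8 9]
Step 4: flows [0=2,1->2,1=3] -> levels [8 8 9 9]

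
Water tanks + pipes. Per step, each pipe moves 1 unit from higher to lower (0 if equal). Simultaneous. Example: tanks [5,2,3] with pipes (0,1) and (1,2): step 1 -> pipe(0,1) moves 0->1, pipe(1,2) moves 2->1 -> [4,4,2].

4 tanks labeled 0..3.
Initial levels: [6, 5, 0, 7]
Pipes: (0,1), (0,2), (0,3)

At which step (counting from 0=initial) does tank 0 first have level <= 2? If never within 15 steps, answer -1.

Step 1: flows [0->1,0->2,3->0] -> levels [5 6 1 6]
Step 2: flows [1->0,0->2,3->0] -> levels [6 5 2 5]
Step 3: flows [0->1,0->2,0->3] -> levels [3 6 3 6]
Step 4: flows [1->0,0=2,3->0] -> levels [5 5 3 5]
Step 5: flows [0=1,0->2,0=3] -> levels [4 5 4 5]
Step 6: flows [1->0,0=2,3->0] -> levels [6 4 4 4]
Step 7: flows [0->1,0->2,0->3] -> levels [3 5 5 5]
Step 8: flows [1->0,2->0,3->0] -> levels [6 4 4 4]
  -> period-2 cycle (repeats step 6); tank 0 never drops to <=2
Tank 0 never reaches <=2 within 15 steps

Answer: -1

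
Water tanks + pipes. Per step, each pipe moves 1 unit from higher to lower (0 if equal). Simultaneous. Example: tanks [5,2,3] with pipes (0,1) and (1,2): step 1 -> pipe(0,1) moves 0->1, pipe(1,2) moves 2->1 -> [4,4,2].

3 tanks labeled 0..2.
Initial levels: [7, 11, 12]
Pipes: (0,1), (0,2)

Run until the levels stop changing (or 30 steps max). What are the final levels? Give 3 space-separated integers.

Step 1: flows [1->0,2->0] -> levels [9 10 11]
Step 2: flows [1->0,2->0] -> levels [11 9 10]
Step 3: flows [0->1,0->2] -> levels [9 10 11]
  -> period-2 cycle: step 3 state = step 1 state; never stabilizes
  -> state at step 30: (30-1) mod 2 = 1, same as step 2 -> [11 9 10]

Answer: 11 9 10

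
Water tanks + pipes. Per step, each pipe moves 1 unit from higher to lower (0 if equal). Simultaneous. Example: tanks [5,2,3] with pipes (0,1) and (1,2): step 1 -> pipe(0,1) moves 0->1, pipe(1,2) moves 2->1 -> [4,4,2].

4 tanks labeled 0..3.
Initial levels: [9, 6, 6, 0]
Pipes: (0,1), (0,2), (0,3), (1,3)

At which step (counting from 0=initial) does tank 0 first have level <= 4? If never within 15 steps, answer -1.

Answer: 3

Derivation:
Step 1: flows [0->1,0->2,0->3,1->3] -> levels [6 6 7 2]
Step 2: flows [0=1,2->0,0->3,1->3] -> levels [6 5 6 4]
Step 3: flows [0->1,0=2,0->3,1->3] -> levels [4 5 6 6]
Tank 0 first reaches <=4 at step 3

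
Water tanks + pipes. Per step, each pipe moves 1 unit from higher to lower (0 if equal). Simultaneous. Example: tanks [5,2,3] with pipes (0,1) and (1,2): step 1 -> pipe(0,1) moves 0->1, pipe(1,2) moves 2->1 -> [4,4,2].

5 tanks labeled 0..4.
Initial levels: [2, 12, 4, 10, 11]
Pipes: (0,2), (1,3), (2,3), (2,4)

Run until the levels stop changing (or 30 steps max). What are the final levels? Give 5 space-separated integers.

Step 1: flows [2->0,1->3,3->2,4->2] -> levels [3 11 5 10 10]
Step 2: flows [2->0,1->3,3->2,4->2] -> levels [4 10 6 10 9]
Step 3: flows [2->0,1=3,3->2,4->2] -> levels [5 10 7 9 8]
Step 4: flows [2->0,1->3,3->2,4->2] -> levels [6 9 8 9 7]
Step 5: flows [2->0,1=3,3->2,2->4] -> levels [7 9 7 8 8]
Step 6: flows [0=2,1->3,3->2,4->2] -> levels [7 8 9 8 7]
Step 7: flows [2->0,1=3,2->3,2->4] -> levels [8 8 6 9 8]
Step 8: flows [0->2,3->1,3->2,4->2] -> levels [7 9 9 7 7]
Step 9: flows [2->0,1->3,2->3,2->4] -> levels [8 8 6 9 8]
  -> period-2 cycle: step 9 state = step 7 state; never stabilizes
  -> state at step 30: (30-7) mod 2 = 1, same as step 8 -> [7 9 9 7 7]

Answer: 7 9 9 7 7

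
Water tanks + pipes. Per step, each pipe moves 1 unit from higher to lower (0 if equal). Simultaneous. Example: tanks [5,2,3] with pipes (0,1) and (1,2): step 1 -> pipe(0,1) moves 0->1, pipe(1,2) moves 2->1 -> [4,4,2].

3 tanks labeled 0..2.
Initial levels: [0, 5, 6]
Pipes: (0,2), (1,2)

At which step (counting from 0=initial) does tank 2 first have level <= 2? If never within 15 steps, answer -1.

Step 1: flows [2->0,2->1] -> levels [1 6 4]
Step 2: flows [2->0,1->2] -> levels [2 5 4]
Step 3: flows [2->0,1->2] -> levels [3 4 4]
Step 4: flows [2->0,1=2] -> levels [4 4 3]
Step 5: flows [0->2,1->2] -> levels [3 3 5]
Step 6: flows [2->0,2->1] -> levels [4 4 3]
  -> period-2 cycle (repeats step 4); tank 2 never drops to <=2
Tank 2 never reaches <=2 within 15 steps

Answer: -1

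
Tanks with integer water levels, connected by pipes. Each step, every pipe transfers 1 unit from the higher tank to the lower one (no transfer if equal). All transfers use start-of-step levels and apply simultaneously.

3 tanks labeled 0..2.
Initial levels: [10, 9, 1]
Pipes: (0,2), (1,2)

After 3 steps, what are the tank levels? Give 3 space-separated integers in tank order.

Step 1: flows [0->2,1->2] -> levels [9 8 3]
Step 2: flows [0->2,1->2] -> levels [8 7 5]
Step 3: flows [0->2,1->2] -> levels [7 6 7]

Answer: 7 6 7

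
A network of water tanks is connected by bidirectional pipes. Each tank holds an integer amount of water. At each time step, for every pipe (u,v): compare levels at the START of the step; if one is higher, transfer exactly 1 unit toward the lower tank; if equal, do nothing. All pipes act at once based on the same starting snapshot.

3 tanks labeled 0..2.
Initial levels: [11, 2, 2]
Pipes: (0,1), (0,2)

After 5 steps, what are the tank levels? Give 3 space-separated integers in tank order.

Answer: 5 5 5

Derivation:
Step 1: flows [0->1,0->2] -> levels [9 3 3]
Step 2: flows [0->1,0->2] -> levels [7 4 4]
Step 3: flows [0->1,0->2] -> levels [5 5 5]
Step 4: flows [0=1,0=2] -> levels [5 5 5]
  -> stable; steps 5..5 unchanged -> [5 5 5]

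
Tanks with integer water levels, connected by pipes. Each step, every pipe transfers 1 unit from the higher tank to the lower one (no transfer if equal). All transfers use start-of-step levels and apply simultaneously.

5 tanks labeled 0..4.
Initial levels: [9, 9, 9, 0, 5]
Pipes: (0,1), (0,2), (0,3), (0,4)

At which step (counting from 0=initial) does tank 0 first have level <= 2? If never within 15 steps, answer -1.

Answer: -1

Derivation:
Step 1: flows [0=1,0=2,0->3,0->4] -> levels [7 9 9 1 6]
Step 2: flows [1->0,2->0,0->3,0->4] -> levels [7 8 8 2 7]
Step 3: flows [1->0,2->0,0->3,0=4] -> levels [8 7 7 3 7]
Step 4: flows [0->1,0->2,0->3,0->4] -> levels [4 8 8 4 8]
Step 5: flows [1->0,2->0,0=3,4->0] -> levels [7 7 7 4 7]
Step 6: flows [0=1,0=2,0->3,0=4] -> levels [6 7 7 5 7]
Step 7: flows [1->0,2->0,0->3,4->0] -> levels [8 6 6 6 6]
Step 8: flows [0->1,0->2,0->3,0->4] -> levels [4 7 7 7 7]
Step 9: flows [1->0,2->0,3->0,4->0] -> levels [8 6 6 6 6]
  -> period-2 cycle (repeats step 7); tank 0 never drops to <=2
Tank 0 never reaches <=2 within 15 steps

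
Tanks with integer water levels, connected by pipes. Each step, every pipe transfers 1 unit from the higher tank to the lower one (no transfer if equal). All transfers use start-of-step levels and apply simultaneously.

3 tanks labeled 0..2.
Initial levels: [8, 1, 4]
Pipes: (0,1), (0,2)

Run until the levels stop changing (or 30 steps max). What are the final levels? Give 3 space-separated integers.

Step 1: flows [0->1,0->2] -> levels [6 2 5]
Step 2: flows [0->1,0->2] -> levels [4 3 6]
Step 3: flows [0->1,2->0] -> levels [4 4 5]
Step 4: flows [0=1,2->0] -> levels [5 4 4]
Step 5: flows [0->1,0->2] -> levels [3 5 5]
Step 6: flows [1->0,2->0] -> levels [5 4 4]
  -> period-2 cycle: step 6 state = step 4 state; never stabilizes
  -> state at step 30: (30-4) mod 2 = 0, same as step 4 -> [5 4 4]

Answer: 5 4 4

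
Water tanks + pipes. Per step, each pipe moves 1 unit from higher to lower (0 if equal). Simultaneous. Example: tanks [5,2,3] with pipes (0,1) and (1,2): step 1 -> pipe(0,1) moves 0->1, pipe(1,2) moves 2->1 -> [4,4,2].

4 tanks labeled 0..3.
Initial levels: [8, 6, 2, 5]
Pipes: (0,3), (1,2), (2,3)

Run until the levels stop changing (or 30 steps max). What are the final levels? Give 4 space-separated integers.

Step 1: flows [0->3,1->2,3->2] -> levels [7 5 4 5]
Step 2: flows [0->3,1->2,3->2] -> levels [6 4 6 5]
Step 3: flows [0->3,2->1,2->3] -> levels [5 5 4 7]
Step 4: flows [3->0,1->2,3->2] -> levels [6 4 6 5]
  -> period-2 cycle: step 4 state = step 2 state; never stabilizes
  -> state at step 30: (30-2) mod 2 = 0, same as step 2 -> [6 4 6 5]

Answer: 6 4 6 5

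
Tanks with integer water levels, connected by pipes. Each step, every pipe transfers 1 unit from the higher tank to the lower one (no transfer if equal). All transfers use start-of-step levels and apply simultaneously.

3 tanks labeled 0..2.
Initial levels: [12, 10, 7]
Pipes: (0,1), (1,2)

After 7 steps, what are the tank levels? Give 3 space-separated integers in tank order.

Answer: 10 9 10

Derivation:
Step 1: flows [0->1,1->2] -> levels [11 10 8]
Step 2: flows [0->1,1->2] -> levels [10 10 9]
Step 3: flows [0=1,1->2] -> levels [10 9 10]
Step 4: flows [0->1,2->1] -> levels [9 11 9]
Step 5: flows [1->0,1->2] -> levels [10 9 10]
  -> period-2 cycle: step 5 state = step 3 state
  -> state at step 7: (7-3) mod 2 = 0, same as step 3 -> [10 9 10]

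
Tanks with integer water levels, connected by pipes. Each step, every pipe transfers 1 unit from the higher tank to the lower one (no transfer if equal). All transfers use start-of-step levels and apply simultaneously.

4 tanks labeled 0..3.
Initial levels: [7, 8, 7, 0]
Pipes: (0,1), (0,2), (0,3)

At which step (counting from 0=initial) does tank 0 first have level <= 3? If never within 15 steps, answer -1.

Step 1: flows [1->0,0=2,0->3] -> levels [7 7 7 1]
Step 2: flows [0=1,0=2,0->3] -> levels [6 7 7 2]
Step 3: flows [1->0,2->0,0->3] -> levels [7 6 6 3]
Step 4: flows [0->1,0->2,0->3] -> levels [4 7 7 4]
Step 5: flows [1->0,2->0,0=3] -> levels [6 6 6 4]
Step 6: flows [0=1,0=2,0->3] -> levels [5 6 6 5]
Step 7: flows [1->0,2->0,0=3] -> levels [7 5 5 5]
Step 8: flows [0->1,0->2,0->3] -> levels [4 6 6 6]
Step 9: flows [1->0,2->0,3->0] -> levels [7 5 5 5]
  -> period-2 cycle (repeats step 7); tank 0 never drops to <=3
Tank 0 never reaches <=3 within 15 steps

Answer: -1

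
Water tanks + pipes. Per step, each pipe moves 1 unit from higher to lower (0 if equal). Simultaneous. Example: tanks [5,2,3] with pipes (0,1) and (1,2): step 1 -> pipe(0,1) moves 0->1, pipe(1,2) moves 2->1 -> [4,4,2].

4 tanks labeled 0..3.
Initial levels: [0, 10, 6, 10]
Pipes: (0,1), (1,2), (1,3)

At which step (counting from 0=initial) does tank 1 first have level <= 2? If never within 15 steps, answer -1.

Answer: -1

Derivation:
Step 1: flows [1->0,1->2,1=3] -> levels [1 8 7 10]
Step 2: flows [1->0,1->2,3->1] -> levels [2 7 8 9]
Step 3: flows [1->0,2->1,3->1] -> levels [3 8 7 8]
Step 4: flows [1->0,1->2,1=3] -> levels [4 6 8 8]
Step 5: flows [1->0,2->1,3->1] -> levels [5 7 7 7]
Step 6: flows [1->0,1=2,1=3] -> levels [6 6 7 7]
Step 7: flows [0=1,2->1,3->1] -> levels [6 8 6 6]
Step 8: flows [1->0,1->2,1->3] -> levels [7 5 7 7]
Step 9: flows [0->1,2->1,3->1] -> levels [6 8 6 6]
  -> period-2 cycle (repeats step 7); tank 1 never drops to <=2
Tank 1 never reaches <=2 within 15 steps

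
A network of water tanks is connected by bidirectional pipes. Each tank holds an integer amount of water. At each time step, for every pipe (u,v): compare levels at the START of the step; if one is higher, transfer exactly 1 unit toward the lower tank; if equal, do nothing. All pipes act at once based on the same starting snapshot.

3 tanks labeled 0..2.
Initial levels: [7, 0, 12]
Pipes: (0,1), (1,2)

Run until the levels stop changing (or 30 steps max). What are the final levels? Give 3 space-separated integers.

Step 1: flows [0->1,2->1] -> levels [6 2 11]
Step 2: flows [0->1,2->1] -> levels [5 4 10]
Step 3: flows [0->1,2->1] -> levels [4 6 9]
Step 4: flows [1->0,2->1] -> levels [5 6 8]
Step 5: flows [1->0,2->1] -> levels [6 6 7]
Step 6: flows [0=1,2->1] -> levels [6 7 6]
Step 7: flows [1->0,1->2] -> levels [7 5 7]
Step 8: flows [0->1,2->1] -> levels [6 7 6]
  -> period-2 cycle: step 8 state = step 6 state; never stabilizes
  -> state at step 30: (30-6) mod 2 = 0, same as step 6 -> [6 7 6]

Answer: 6 7 6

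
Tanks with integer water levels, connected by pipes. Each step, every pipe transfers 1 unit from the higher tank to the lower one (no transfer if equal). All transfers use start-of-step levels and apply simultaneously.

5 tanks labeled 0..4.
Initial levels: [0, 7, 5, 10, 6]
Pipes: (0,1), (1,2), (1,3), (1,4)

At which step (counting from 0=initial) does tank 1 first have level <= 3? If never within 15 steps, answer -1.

Answer: 5

Derivation:
Step 1: flows [1->0,1->2,3->1,1->4] -> levels [1 5 6 9 7]
Step 2: flows [1->0,2->1,3->1,4->1] -> levels [2 7 5 8 6]
Step 3: flows [1->0,1->2,3->1,1->4] -> levels [3 5 6 7 7]
Step 4: flows [1->0,2->1,3->1,4->1] -> levels [4 7 5 6 6]
Step 5: flows [1->0,1->2,1->3,1->4] -> levels [5 3 6 7 7]
Tank 1 first reaches <=3 at step 5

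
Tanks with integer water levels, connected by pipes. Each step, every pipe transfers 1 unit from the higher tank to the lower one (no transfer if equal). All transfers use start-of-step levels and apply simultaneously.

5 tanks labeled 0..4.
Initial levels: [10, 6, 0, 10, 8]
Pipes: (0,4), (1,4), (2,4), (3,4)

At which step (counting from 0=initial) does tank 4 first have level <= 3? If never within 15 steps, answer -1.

Answer: -1

Derivation:
Step 1: flows [0->4,4->1,4->2,3->4] -> levels [9 7 1 9 8]
Step 2: flows [0->4,4->1,4->2,3->4] -> levels [8 8 2 8 8]
Step 3: flows [0=4,1=4,4->2,3=4] -> levels [8 8 3 8 7]
Step 4: flows [0->4,1->4,4->2,3->4] -> levels [7 7 4 7 9]
Step 5: flows [4->0,4->1,4->2,4->3] -> levels [8 8 5 8 5]
Step 6: flows [0->4,1->4,2=4,3->4] -> levels [7 7 5 7 8]
Step 7: flows [4->0,4->1,4->2,4->3] -> levels [8 8 6 8 4]
Step 8: flows [0->4,1->4,2->4,3->4] -> levels [7 7 5 7 8]
  -> period-2 cycle (repeats step 6); tank 4 never drops to <=3
Tank 4 never reaches <=3 within 15 steps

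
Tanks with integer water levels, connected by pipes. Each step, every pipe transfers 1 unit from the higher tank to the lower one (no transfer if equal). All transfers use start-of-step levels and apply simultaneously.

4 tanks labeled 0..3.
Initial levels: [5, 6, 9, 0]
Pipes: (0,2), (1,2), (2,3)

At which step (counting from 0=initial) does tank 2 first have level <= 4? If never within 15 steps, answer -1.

Step 1: flows [2->0,2->1,2->3] -> levels [6 7 6 1]
Step 2: flows [0=2,1->2,2->3] -> levels [6 6 6 2]
Step 3: flows [0=2,1=2,2->3] -> levels [6 6 5 3]
Step 4: flows [0->2,1->2,2->3] -> levels [5 5 6 4]
Step 5: flows [2->0,2->1,2->3] -> levels [6 6 3 5]
Tank 2 first reaches <=4 at step 5

Answer: 5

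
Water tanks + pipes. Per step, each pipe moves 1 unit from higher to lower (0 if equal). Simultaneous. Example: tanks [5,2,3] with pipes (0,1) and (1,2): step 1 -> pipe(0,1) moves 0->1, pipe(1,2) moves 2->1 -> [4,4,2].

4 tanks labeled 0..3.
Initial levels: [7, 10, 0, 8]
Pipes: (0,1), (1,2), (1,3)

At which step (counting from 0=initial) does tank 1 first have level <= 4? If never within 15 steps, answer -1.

Answer: 7

Derivation:
Step 1: flows [1->0,1->2,1->3] -> levels [8 7 1 9]
Step 2: flows [0->1,1->2,3->1] -> levels [7 8 2 8]
Step 3: flows [1->0,1->2,1=3] -> levels [8 6 3 8]
Step 4: flows [0->1,1->2,3->1] -> levels [7 7 4 7]
Step 5: flows [0=1,1->2,1=3] -> levels [7 6 5 7]
Step 6: flows [0->1,1->2,3->1] -> levels [6 7 6 6]
Step 7: flows [1->0,1->2,1->3] -> levels [7 4 7 7]
Tank 1 first reaches <=4 at step 7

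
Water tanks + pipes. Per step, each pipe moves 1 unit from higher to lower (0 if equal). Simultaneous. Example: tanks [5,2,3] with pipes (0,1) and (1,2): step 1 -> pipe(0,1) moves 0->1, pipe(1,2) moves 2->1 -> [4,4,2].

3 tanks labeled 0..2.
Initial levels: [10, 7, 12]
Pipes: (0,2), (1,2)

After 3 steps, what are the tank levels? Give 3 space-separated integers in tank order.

Step 1: flows [2->0,2->1] -> levels [11 8 10]
Step 2: flows [0->2,2->1] -> levels [10 9 10]
Step 3: flows [0=2,2->1] -> levels [10 10 9]

Answer: 10 10 9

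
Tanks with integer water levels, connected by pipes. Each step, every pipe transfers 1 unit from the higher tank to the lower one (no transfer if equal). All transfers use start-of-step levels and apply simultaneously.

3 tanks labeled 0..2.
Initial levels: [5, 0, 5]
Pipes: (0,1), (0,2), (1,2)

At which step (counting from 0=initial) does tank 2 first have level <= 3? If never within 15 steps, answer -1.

Step 1: flows [0->1,0=2,2->1] -> levels [4 2 4]
Step 2: flows [0->1,0=2,2->1] -> levels [3 4 3]
Tank 2 first reaches <=3 at step 2

Answer: 2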